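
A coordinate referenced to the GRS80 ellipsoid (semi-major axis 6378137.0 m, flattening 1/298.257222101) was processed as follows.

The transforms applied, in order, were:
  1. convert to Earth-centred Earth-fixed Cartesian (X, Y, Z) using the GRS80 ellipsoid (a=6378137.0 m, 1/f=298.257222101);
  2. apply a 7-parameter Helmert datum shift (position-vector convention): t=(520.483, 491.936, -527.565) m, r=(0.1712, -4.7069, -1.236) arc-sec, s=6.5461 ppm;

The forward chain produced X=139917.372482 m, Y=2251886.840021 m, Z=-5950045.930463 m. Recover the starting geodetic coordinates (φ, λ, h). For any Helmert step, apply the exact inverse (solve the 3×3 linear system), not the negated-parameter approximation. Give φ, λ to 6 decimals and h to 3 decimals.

φ=-69.363544°, λ=86.460787°, h=3310.994 m

start: X=139917.3725, Y=2251886.8400, Z=-5950045.9305 m
→ Helmert⁻¹: X=139246.7206, Y=2251376.0626, Z=-5949484.4658
→ geod (Bowring, a=6378137.000): φ=-69.36354400°, λ=86.46078700°, h=3310.9940 m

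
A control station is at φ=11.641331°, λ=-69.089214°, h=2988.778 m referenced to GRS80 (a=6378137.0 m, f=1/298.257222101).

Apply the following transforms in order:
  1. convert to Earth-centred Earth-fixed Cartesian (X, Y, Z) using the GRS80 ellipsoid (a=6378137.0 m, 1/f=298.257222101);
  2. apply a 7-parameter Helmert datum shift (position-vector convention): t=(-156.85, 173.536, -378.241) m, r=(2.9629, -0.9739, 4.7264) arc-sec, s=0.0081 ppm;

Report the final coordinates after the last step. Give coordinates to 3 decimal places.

X=2230938.525 m, Y=-5838821.883 m, Z=1278719.221 m

start: φ=11.641331°, λ=-69.089214°, h=2988.778 m
→ ECEF (a=6378137.000, f=1/298.257222101): X=2230967.5997, Y=-5839028.1175, Z=1279170.7926
→ Helmert 7p (PV): X=2230938.5249, Y=-5838821.8826, Z=1278719.2207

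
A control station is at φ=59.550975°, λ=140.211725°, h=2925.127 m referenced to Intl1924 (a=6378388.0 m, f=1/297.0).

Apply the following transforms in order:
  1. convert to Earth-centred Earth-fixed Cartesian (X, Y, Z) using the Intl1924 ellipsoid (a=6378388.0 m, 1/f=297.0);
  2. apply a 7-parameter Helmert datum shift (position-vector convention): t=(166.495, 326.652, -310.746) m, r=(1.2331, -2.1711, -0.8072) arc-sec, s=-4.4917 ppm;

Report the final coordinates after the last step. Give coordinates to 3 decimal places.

start: φ=59.550975°, λ=140.211725°, h=2925.127 m
→ ECEF (a=6378388.000, f=1/297.0): X=-2491179.3198, Y=2074708.8280, Z=5477934.1060
→ Helmert 7p (PV): X=-2491051.1753, Y=2075003.1618, Z=5477584.9363

X=-2491051.175 m, Y=2075003.162 m, Z=5477584.936 m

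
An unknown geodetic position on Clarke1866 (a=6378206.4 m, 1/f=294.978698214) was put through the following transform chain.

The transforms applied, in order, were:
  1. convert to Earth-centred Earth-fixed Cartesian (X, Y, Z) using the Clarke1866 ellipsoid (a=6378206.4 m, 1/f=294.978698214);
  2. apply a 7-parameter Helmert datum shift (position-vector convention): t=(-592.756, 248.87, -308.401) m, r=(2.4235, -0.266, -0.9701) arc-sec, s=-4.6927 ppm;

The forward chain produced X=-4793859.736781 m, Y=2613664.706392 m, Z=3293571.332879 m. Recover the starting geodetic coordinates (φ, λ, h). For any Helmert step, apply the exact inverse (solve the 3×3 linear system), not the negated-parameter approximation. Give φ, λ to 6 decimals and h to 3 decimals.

φ=31.276209°, λ=151.399506°, h=3742.354 m

start: X=-4793859.7368, Y=2613664.7064, Z=3293571.3329 m
→ Helmert⁻¹: X=-4793297.5180, Y=2613444.2579, Z=3293870.6660
→ geod (Bowring, a=6378206.400): φ=31.27620900°, λ=151.39950600°, h=3742.3540 m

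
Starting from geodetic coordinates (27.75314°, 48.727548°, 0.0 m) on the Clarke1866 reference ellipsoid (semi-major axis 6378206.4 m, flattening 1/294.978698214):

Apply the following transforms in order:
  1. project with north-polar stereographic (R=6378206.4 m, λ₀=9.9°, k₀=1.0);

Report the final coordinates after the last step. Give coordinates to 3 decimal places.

start: φ=27.753140°, λ=48.727548°, h=0.000 m
→ stereo (R=6378206.4, λ₀=9.9°): E=4829161.4736, N=-6000355.4511

E=4829161.474 m, N=-6000355.451 m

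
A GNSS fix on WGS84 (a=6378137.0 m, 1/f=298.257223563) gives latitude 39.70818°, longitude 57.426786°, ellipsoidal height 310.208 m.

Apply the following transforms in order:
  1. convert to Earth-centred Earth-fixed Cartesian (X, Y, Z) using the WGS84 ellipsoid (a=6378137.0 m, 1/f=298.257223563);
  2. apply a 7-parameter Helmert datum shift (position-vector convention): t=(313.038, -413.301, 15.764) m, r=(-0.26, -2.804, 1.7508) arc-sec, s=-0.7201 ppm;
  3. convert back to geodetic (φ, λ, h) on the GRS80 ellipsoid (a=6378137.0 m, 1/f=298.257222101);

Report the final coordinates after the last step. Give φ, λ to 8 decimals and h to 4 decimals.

start: φ=39.708180°, λ=57.426786°, h=310.208 m
→ ECEF (a=6378137.000, f=1/298.257223563): X=2645427.8988, Y=4140804.0582, Z=4053309.9839
→ Helmert 7p (PV): X=2645648.7829, Y=4140415.3394, Z=4053353.5719
→ geod (Bowring, a=6378137.000): φ=39.70968252°, λ=57.42217509°, h=177.5490 m

φ=39.70968252°, λ=57.42217509°, h=177.5490 m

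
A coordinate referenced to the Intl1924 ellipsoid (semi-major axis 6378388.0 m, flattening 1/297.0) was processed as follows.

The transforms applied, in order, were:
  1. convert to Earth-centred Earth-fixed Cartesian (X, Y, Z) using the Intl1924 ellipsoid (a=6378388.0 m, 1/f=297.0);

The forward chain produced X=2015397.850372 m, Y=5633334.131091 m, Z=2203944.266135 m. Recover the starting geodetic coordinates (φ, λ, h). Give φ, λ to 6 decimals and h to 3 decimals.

φ=20.347847°, λ=70.314676°, h=211.115 m

start: X=2015397.8504, Y=5633334.1311, Z=2203944.2661 m
→ geod (Bowring, a=6378388.000): φ=20.34784700°, λ=70.31467600°, h=211.1150 m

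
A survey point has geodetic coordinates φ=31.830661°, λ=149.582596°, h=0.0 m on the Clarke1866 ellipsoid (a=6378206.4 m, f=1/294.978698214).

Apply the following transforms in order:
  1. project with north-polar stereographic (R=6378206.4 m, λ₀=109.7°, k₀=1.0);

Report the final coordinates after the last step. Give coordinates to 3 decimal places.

E=4549853.708 m, N=-5444924.114 m

start: φ=31.830661°, λ=149.582596°, h=0.000 m
→ stereo (R=6378206.4, λ₀=109.7°): E=4549853.7079, N=-5444924.1145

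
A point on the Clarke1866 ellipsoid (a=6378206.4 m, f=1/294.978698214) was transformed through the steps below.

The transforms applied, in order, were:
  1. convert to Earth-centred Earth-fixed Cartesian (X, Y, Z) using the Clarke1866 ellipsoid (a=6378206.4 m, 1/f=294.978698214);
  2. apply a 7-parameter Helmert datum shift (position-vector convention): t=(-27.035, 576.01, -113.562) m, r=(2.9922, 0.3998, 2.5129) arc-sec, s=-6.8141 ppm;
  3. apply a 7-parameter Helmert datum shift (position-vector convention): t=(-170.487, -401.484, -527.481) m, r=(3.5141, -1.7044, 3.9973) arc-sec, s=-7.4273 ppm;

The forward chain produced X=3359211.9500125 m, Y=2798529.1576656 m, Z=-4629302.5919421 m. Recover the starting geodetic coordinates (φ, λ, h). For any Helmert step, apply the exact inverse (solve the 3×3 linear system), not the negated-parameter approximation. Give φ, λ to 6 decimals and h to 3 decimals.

start: X=3359211.9500, Y=2798529.1577, Z=-4629302.5919 m
→ Helmert⁻¹: X=3359423.3785, Y=2798807.4650, Z=-4628884.9328
→ Helmert⁻¹: X=3359516.3667, Y=2798142.4453, Z=-4628836.9917
→ geod (Bowring, a=6378206.400): φ=-46.82750300°, λ=39.79092800°, h=514.9360 m

φ=-46.827503°, λ=39.790928°, h=514.936 m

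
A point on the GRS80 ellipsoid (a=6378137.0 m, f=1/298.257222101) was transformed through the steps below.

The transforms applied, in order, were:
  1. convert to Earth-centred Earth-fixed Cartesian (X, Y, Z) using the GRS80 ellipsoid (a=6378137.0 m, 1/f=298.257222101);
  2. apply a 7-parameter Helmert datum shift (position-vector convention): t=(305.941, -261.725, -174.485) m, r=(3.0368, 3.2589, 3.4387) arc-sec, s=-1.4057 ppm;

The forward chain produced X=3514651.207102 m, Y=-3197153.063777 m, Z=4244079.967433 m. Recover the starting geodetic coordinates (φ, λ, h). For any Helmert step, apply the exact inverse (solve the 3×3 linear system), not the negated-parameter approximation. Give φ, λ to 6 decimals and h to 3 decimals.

start: X=3514651.2071, Y=-3197153.0638, Z=4244079.9674 m
→ Helmert⁻¹: X=3514229.8507, Y=-3196891.9304, Z=4244363.0093
→ geod (Bowring, a=6378137.000): φ=41.96891800°, λ=-42.29276400°, h=1981.9900 m

φ=41.968918°, λ=-42.292764°, h=1981.990 m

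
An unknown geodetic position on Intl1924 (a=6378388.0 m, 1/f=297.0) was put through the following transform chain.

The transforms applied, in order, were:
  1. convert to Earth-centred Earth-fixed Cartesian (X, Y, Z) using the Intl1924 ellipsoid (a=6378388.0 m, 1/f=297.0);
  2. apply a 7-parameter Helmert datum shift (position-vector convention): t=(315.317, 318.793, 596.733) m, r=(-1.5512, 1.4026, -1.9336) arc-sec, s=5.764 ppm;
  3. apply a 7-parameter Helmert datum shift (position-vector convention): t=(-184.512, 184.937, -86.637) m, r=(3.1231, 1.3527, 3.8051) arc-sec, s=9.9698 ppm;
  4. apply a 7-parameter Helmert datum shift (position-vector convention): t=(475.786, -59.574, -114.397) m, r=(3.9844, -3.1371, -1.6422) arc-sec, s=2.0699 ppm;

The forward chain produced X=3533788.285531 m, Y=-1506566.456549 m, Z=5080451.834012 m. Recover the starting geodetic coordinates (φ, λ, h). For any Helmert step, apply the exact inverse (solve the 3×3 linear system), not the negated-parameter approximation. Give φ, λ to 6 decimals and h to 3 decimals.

φ=53.092344°, λ=-23.097869°, h=3973.039 m

start: X=3533788.2855, Y=-1506566.4565, Z=5080451.8340 m
→ Helmert⁻¹: X=3533394.4494, Y=-1506377.4925, Z=5080531.0736
→ Helmert⁻¹: X=3533482.6216, Y=-1506535.6673, Z=5080613.0420
→ Helmert⁻¹: X=3533126.5213, Y=-1506850.8579, Z=5079999.7210
→ geod (Bowring, a=6378388.000): φ=53.09234400°, λ=-23.09786900°, h=3973.0390 m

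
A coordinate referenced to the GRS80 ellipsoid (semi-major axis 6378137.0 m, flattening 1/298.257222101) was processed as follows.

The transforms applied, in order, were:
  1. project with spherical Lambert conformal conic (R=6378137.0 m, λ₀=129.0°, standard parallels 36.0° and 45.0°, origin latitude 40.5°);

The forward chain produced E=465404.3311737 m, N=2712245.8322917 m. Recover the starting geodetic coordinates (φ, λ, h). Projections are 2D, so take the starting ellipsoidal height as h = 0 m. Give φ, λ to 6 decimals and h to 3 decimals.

start: E=465404.3312, N=2712245.8323 m
→ lcc⁻¹: φ=63.96965200°, λ=137.65307300°

φ=63.969652°, λ=137.653073°, h=0.000 m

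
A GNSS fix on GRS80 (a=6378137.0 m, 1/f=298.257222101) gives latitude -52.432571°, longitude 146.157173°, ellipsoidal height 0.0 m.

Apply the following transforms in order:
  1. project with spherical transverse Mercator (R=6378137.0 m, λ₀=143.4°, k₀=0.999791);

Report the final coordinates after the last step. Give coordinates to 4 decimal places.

start: φ=-52.432571°, λ=146.157173°, h=0.000 m
→ tm (R=6378137.0, λ₀=143.4°): E=187074.1526, N=-5839116.2102

E=187074.1526 m, N=-5839116.2102 m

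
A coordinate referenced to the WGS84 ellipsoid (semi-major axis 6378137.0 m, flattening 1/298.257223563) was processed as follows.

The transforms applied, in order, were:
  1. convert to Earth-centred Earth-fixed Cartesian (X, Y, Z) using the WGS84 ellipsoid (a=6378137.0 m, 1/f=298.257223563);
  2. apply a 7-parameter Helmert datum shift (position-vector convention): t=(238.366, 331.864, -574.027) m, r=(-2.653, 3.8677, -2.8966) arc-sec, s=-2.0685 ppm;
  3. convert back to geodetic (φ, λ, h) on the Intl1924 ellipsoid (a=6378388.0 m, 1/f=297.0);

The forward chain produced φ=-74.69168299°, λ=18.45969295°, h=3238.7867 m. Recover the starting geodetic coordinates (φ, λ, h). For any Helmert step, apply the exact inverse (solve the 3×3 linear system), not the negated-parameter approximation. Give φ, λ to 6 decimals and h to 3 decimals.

φ=-74.691523°, λ=18.453686°, h=2776.634 m

start: φ=-74.691683°, λ=18.459693°, h=3238.787 m
→ ECEF (a=6378388.000, f=1/297.0): X=1603160.9892, Y=535156.3867, Z=-6133041.1330
→ Helmert⁻¹: X=1603033.4171, Y=534927.0167, Z=-6132442.8521
→ geod (Bowring, a=6378137.000): φ=-74.69152300°, λ=18.45368600°, h=2776.6340 m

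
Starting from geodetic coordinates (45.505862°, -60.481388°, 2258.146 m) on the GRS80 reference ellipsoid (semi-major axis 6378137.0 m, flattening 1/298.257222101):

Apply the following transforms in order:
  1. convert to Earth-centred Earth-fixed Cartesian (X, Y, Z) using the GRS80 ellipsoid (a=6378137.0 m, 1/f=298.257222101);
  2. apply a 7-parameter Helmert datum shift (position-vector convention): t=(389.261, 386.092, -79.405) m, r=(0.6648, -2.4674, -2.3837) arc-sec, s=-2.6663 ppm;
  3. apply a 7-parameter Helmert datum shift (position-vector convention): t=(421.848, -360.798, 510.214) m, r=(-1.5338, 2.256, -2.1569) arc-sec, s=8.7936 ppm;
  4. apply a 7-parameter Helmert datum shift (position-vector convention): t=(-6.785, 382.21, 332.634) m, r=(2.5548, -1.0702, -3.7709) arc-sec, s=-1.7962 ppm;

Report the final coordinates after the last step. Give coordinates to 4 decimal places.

X=2207580.7693 m, Y=-3897555.0890 m, Z=4529301.5269 m

start: φ=45.505862°, λ=-60.481388°, h=2258.146 m
→ ECEF (a=6378137.000, f=1/298.257222101): X=2206952.0865, Y=-3897819.7504, Z=4528536.6184
→ Helmert 7p (PV): X=2207236.2465, Y=-3897463.3658, Z=4528458.9763
→ Helmert 7p (PV): X=2207686.2781, Y=-3897847.8435, Z=4529013.8522
→ Helmert 7p (PV): X=2207580.7693, Y=-3897555.0890, Z=4529301.5269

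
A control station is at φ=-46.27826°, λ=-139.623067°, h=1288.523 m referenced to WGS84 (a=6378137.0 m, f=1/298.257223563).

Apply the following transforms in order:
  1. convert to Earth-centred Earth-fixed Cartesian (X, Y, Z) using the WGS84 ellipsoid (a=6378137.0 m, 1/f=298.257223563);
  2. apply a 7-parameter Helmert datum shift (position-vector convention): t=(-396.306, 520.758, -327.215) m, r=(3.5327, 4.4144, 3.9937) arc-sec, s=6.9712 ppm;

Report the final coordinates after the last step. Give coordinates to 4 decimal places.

start: φ=-46.278260°, λ=-139.623067°, h=1288.523 m
→ ECEF (a=6378137.000, f=1/298.257223563): X=-3364798.1009, Y=-2861332.6008, Z=-4587610.2417
→ Helmert 7p (PV): X=-3365260.6450, Y=-2860818.3668, Z=-4587946.4316

X=-3365260.6450 m, Y=-2860818.3668 m, Z=-4587946.4316 m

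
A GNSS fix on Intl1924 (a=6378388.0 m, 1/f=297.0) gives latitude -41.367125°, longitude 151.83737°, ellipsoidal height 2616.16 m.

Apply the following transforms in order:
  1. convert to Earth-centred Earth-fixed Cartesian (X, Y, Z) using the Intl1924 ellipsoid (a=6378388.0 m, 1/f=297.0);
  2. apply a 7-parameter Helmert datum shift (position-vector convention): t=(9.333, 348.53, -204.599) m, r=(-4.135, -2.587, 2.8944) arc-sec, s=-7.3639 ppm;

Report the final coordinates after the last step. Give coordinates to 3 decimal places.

start: φ=-41.367125°, λ=151.837370°, h=2616.160 m
→ ECEF (a=6378388.000, f=1/297.0): X=-4228143.0057, Y=2263561.0499, Z=-4194908.8262
→ Helmert 7p (PV): X=-4228081.6875, Y=2263749.4856, Z=-4195180.9412

X=-4228081.687 m, Y=2263749.486 m, Z=-4195180.941 m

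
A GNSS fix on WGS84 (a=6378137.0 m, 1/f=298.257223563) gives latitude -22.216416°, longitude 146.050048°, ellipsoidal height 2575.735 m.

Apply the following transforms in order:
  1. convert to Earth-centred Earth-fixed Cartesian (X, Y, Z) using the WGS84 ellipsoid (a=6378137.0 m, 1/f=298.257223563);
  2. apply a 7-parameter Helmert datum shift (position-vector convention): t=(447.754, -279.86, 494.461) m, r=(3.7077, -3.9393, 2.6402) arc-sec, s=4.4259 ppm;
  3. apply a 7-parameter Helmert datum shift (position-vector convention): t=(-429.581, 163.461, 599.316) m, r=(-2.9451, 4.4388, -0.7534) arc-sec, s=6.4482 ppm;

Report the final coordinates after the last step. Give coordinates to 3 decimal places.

start: φ=-22.216416°, λ=146.050048°, h=2575.735 m
→ ECEF (a=6378137.000, f=1/298.257223563): X=-4902373.1979, Y=3300465.6543, Z=-2397588.9341
→ Helmert 7p (PV): X=-4901943.5977, Y=3300180.7488, Z=-2397139.3843
→ Helmert 7p (PV): X=-4902444.3197, Y=3300349.1678, Z=-2396497.1565

X=-4902444.320 m, Y=3300349.168 m, Z=-2396497.157 m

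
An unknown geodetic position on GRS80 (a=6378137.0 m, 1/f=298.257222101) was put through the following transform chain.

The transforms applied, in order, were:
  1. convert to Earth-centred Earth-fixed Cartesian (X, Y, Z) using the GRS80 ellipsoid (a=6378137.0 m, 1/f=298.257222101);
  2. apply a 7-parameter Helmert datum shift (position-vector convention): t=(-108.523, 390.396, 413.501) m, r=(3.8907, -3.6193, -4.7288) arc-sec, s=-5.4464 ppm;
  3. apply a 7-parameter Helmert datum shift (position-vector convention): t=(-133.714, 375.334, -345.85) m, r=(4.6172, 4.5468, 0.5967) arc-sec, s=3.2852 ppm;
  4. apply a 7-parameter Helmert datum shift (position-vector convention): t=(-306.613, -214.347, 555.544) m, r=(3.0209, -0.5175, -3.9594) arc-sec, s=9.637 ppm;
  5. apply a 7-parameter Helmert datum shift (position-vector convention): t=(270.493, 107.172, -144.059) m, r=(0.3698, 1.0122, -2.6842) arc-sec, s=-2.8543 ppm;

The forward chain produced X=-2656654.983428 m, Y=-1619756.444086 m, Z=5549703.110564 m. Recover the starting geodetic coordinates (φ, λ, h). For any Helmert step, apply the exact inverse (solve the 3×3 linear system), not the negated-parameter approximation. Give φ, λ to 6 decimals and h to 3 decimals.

φ=60.884699°, λ=-148.618818°, h=195.588 m

start: X=-2656654.9834, Y=-1619756.4441, Z=5549703.1106 m
→ Helmert⁻¹: X=-2656939.2146, Y=-1619892.8654, Z=5549852.8764
→ Helmert⁻¹: X=-2656561.9872, Y=-1619632.6311, Z=5549274.2401
→ Helmert⁻¹: X=-2656546.5646, Y=-1619870.7317, Z=5549579.5595
→ Helmert⁻¹: X=-2656317.9923, Y=-1620226.1767, Z=5549273.4534
→ geod (Bowring, a=6378137.000): φ=60.88469900°, λ=-148.61881800°, h=195.5880 m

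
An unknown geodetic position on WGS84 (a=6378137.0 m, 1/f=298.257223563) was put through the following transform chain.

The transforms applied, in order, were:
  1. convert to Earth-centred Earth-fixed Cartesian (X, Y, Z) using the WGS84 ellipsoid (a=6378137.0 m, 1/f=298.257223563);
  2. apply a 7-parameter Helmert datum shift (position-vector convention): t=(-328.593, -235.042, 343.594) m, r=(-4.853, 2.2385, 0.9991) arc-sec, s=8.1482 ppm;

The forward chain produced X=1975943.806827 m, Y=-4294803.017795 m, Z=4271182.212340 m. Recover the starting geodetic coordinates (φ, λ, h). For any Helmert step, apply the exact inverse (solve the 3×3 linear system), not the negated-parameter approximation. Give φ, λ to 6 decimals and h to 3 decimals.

start: X=1975943.8068, Y=-4294803.0178, Z=4271182.2123 m
→ Helmert⁻¹: X=1976189.1464, Y=-4294643.0369, Z=4270724.2213
→ geod (Bowring, a=6378137.000): φ=42.28540600°, λ=-65.29037600°, h=2399.3010 m

φ=42.285406°, λ=-65.290376°, h=2399.301 m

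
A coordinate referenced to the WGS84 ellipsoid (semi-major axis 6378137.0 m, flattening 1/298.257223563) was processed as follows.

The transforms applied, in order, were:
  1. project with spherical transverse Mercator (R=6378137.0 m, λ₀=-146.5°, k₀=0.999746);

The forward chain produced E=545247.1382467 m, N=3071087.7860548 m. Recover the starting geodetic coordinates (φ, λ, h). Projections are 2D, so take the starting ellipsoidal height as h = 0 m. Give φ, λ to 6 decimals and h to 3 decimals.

φ=27.485964°, λ=-140.982237°, h=0.000 m

start: E=545247.1382, N=3071087.7861 m
→ tm⁻¹: φ=27.48596400°, λ=-140.98223700°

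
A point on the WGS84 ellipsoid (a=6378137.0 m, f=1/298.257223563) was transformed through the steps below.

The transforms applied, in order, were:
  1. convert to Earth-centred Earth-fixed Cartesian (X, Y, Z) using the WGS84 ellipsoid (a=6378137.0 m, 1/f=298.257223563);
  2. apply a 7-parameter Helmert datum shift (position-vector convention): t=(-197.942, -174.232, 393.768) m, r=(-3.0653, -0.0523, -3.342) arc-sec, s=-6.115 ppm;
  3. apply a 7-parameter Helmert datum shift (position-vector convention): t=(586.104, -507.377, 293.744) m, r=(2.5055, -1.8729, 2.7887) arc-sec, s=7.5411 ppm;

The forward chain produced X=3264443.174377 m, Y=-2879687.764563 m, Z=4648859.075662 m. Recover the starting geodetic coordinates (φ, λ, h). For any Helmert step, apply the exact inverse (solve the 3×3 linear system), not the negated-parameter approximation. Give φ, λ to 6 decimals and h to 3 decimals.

start: X=3264443.1744, Y=-2879687.7646, Z=4648859.0757 m
→ Helmert⁻¹: X=3263835.7405, Y=-2879146.3368, Z=4648535.6138
→ Helmert⁻¹: X=3264101.4678, Y=-2879005.8991, Z=4648126.6568
→ geod (Bowring, a=6378137.000): φ=47.07406800°, λ=-41.41296900°, h=1024.2800 m

φ=47.074068°, λ=-41.412969°, h=1024.280 m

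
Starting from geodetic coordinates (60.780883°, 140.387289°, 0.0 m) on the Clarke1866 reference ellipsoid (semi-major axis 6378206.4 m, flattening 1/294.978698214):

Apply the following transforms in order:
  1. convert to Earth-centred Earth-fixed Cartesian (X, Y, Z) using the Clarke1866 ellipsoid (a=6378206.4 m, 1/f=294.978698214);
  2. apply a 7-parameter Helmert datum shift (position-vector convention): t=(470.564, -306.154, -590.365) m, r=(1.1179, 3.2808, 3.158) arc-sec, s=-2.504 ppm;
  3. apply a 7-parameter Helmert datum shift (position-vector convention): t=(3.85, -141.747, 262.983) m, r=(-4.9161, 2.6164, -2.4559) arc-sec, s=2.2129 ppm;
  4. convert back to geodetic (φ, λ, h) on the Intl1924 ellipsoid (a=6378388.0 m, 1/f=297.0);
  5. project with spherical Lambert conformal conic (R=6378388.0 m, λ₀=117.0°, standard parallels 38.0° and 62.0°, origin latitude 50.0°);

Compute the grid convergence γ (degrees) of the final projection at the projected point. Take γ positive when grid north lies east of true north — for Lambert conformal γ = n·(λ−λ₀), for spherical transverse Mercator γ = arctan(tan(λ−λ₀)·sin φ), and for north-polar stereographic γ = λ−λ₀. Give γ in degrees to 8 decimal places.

start: φ=60.780883°, λ=140.387289°, h=0.000 m
→ ECEF (a=6378206.400, f=1/294.978698214): X=-2404780.7503, Y=1990306.4282, Z=5543268.2813
→ Helmert 7p (PV): X=-2404246.4674, Y=1989928.4294, Z=5542713.0727
→ Helmert 7p (PV): X=-2404153.9369, Y=1989951.8172, Z=5542971.3903
→ geod (Bowring, a=6378388.000): φ=60.78401317°, λ=140.38496714°, h=-898.3267 m
→ into lcc (λ₀=117.0°): φ=60.78401317°, λ−λ₀=23.38496714°
convergence γ = 18.04948561°

18.04948561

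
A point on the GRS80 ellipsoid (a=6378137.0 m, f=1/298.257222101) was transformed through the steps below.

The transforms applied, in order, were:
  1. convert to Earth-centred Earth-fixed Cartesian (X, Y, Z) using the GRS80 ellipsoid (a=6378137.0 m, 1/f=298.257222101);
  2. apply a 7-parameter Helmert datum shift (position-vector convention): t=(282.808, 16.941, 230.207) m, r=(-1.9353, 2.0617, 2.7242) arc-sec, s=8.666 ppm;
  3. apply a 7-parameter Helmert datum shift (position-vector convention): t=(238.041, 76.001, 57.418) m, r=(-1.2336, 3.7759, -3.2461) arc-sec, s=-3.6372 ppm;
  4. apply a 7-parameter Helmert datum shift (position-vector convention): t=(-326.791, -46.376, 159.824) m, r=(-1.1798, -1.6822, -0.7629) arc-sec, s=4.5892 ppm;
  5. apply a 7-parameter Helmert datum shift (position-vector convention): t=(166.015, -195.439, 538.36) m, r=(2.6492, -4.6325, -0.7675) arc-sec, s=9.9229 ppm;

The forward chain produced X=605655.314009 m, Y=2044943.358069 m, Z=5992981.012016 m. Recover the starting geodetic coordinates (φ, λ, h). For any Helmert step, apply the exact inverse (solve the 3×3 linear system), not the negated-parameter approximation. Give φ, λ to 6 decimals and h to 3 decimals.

start: X=605655.3140, Y=2044943.3581, Z=5992981.0120 m
→ Helmert⁻¹: X=605610.2628, Y=2045197.7208, Z=5992343.3209
→ Helmert⁻¹: X=605975.5779, Y=2045202.6779, Z=5992162.7539
→ Helmert⁻¹: X=605597.8623, Y=2045107.8091, Z=5992150.4477
→ Helmert⁻¹: X=605276.9263, Y=2045008.9318, Z=5991893.5526
→ geod (Bowring, a=6378137.000): φ=70.52900300°, λ=73.51242400°, h=980.4450 m

φ=70.529003°, λ=73.512424°, h=980.445 m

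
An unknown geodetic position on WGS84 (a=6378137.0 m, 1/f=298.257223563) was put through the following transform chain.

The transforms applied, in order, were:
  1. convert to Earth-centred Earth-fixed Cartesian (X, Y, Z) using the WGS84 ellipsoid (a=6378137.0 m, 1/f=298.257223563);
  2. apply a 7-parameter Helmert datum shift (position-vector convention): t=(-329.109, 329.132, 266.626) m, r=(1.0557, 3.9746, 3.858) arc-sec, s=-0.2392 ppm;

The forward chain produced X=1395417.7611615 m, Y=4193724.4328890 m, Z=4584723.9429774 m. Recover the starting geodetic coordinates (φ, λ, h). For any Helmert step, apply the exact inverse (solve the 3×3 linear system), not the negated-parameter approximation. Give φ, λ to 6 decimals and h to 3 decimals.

start: X=1395417.7612, Y=4193724.4329, Z=4584723.9430 m
→ Helmert⁻¹: X=1395737.2978, Y=4193393.6620, Z=4584463.8461
→ geod (Bowring, a=6378137.000): φ=46.24137900°, λ=71.59039400°, h=857.3330 m

φ=46.241379°, λ=71.590394°, h=857.333 m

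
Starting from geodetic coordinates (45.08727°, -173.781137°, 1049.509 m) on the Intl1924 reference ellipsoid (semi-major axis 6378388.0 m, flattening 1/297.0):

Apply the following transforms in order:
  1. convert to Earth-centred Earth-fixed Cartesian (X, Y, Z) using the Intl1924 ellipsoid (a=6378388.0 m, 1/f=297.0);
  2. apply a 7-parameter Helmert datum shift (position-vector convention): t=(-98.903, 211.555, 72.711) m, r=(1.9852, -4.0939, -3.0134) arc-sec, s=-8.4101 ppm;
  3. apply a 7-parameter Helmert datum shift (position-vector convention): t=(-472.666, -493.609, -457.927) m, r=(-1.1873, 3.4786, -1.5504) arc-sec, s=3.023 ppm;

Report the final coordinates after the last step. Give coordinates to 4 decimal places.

start: φ=45.087270°, λ=-173.781137°, h=1049.509 m
→ ECEF (a=6378388.000, f=1/297.0): X=-4485128.7277, Y=-488734.9827, Z=4495025.1828
→ Helmert 7p (PV): X=-4485286.2660, Y=-488497.0551, Z=4494966.3673
→ Helmert 7p (PV): X=-4485700.3562, Y=-488932.5529, Z=4494600.4838

X=-4485700.3562 m, Y=-488932.5529 m, Z=4494600.4838 m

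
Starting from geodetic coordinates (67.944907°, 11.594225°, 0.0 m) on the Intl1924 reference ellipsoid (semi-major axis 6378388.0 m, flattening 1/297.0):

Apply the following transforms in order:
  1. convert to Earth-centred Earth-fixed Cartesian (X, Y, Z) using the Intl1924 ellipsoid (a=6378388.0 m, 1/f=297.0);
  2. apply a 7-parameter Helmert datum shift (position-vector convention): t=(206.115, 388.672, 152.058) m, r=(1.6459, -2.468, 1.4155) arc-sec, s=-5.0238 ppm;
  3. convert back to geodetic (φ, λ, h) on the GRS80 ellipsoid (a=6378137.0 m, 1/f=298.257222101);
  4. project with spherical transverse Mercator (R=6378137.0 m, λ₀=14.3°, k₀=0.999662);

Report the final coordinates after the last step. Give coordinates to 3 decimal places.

E=-112718.949 m, N=7563315.297 m

start: φ=67.944907°, λ=11.594225°, h=0.000 m
→ ECEF (a=6378388.000, f=1/297.0): X=2353005.3393, Y=482755.4762, Z=5888924.3683
→ Helmert 7p (PV): X=2353125.8586, Y=483110.8797, Z=5889078.8477
→ geod (Bowring, a=6378137.000): φ=67.94328083°, λ=11.60195115°, h=386.8905 m
→ tm (R=6378137.0, λ₀=14.3°): E=-112718.9487, N=7563315.2971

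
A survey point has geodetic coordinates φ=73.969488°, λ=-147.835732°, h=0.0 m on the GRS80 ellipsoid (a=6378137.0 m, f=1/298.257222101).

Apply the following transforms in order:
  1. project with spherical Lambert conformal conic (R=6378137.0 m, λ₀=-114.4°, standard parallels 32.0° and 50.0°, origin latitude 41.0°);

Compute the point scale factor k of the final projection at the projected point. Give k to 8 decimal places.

1.24514360

start: φ=73.969488°, λ=-147.835732°, h=0.000 m
→ into lcc (λ₀=-114.4°): φ=73.96948800°, λ−λ₀=-33.43573200°
scale k = 1.24514360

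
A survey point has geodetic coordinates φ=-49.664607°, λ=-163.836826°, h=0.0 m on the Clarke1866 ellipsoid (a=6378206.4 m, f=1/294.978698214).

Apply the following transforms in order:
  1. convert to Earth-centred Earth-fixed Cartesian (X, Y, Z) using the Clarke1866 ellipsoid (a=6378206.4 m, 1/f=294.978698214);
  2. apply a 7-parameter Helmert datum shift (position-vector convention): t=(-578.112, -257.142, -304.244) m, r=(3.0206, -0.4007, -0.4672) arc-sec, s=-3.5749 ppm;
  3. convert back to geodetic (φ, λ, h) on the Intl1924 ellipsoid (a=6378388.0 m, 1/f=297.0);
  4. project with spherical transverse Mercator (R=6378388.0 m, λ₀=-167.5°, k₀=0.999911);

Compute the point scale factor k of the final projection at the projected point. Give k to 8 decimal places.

1.00076730

start: φ=-49.664607°, λ=-163.836826°, h=0.000 m
→ ECEF (a=6378206.400, f=1/294.978698214): X=-3973000.7216, Y=-1151494.8040, Z=-4838522.3877
→ Helmert 7p (PV): X=-3973557.8392, Y=-1151667.9741, Z=-4838833.9153
→ geod (Bowring, a=6378388.000): φ=-49.66112169°, λ=-163.83667036°, h=348.3983 m
→ into tm (λ₀=-167.5°): φ=-49.66112169°, λ−λ₀=3.66332964°
scale k = 1.00076730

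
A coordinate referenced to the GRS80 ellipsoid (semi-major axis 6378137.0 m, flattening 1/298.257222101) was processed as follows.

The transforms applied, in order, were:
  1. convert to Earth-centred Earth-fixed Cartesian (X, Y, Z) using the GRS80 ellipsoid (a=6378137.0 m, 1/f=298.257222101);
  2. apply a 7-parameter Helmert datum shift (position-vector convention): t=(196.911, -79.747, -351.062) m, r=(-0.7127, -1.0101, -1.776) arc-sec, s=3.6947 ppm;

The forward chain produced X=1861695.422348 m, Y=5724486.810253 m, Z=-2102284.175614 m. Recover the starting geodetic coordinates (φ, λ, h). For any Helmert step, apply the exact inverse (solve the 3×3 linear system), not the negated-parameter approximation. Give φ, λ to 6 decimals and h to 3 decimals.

φ=-19.368182°, λ=71.987264°, h=219.822 m

start: X=1861695.4223, Y=5724486.8103, Z=-2102284.1756 m
→ Helmert⁻¹: X=1861432.0502, Y=5724568.6969, Z=-2101914.6833
→ geod (Bowring, a=6378137.000): φ=-19.36818200°, λ=71.98726400°, h=219.8220 m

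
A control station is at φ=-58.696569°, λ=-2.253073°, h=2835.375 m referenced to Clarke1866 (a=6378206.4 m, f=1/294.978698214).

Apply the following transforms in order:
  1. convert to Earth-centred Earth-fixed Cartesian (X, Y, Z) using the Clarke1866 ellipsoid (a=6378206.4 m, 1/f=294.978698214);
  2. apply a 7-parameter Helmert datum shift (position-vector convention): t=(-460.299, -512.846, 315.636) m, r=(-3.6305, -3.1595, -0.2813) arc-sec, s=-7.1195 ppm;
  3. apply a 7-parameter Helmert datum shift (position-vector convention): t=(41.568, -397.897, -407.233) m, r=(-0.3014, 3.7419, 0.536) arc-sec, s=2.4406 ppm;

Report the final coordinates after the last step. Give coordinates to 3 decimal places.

X=3320599.075 m, Y=-131672.263 m, Z=-5428748.119 m

start: φ=-58.696569°, λ=-2.253073°, h=2835.375 m
→ ECEF (a=6378206.400, f=1/294.978698214): X=3321048.5048, Y=-130662.7475, Z=-5428675.0446
→ Helmert 7p (PV): X=3320647.5376, Y=-131274.7427, Z=-5428267.5889
→ Helmert 7p (PV): X=3320599.0753, Y=-131672.2630, Z=-5428748.1191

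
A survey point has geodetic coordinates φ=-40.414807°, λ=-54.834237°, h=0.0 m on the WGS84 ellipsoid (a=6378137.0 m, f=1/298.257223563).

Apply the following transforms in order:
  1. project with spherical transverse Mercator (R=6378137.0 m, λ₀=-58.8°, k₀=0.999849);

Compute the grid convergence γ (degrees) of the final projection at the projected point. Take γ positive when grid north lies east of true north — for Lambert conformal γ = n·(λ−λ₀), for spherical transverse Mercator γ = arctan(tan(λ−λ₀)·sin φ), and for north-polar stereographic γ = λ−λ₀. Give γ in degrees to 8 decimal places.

start: φ=-40.414807°, λ=-54.834237°, h=0.000 m
→ into tm (λ₀=-58.8°): φ=-40.41480700°, λ−λ₀=3.96576300°
convergence γ = -2.57345209°

-2.57345209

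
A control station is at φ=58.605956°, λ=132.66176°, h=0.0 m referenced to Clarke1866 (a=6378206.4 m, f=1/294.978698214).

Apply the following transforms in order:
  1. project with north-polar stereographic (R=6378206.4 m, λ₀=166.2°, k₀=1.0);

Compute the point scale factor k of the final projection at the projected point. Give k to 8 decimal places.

1.07897856

start: φ=58.605956°, λ=132.661760°, h=0.000 m
→ into stereo (λ₀=166.2°): φ=58.60595600°, λ−λ₀=-33.53824000°
scale k = 1.07897856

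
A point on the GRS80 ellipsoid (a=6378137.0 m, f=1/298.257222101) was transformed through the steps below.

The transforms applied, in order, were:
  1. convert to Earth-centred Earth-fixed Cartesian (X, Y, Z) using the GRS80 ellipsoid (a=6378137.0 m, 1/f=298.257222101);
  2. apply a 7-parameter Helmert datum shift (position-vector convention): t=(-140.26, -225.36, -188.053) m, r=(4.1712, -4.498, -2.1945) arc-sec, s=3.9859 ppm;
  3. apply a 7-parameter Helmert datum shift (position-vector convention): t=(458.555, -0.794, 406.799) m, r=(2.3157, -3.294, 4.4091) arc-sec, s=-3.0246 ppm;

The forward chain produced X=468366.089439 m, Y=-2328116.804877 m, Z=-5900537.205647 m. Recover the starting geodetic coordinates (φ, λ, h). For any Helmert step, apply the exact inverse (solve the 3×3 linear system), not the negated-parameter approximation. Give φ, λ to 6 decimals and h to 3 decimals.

start: X=468366.0894, Y=-2328116.8049, Z=-5900537.2056 m
→ Helmert⁻¹: X=467764.9456, Y=-2328199.3003, Z=-5900943.1845
→ Helmert⁻¹: X=467799.4336, Y=-2328079.0113, Z=-5900694.7333
→ geod (Bowring, a=6378137.000): φ=-68.21164200°, λ=-78.63840300°, h=860.7140 m

φ=-68.211642°, λ=-78.638403°, h=860.714 m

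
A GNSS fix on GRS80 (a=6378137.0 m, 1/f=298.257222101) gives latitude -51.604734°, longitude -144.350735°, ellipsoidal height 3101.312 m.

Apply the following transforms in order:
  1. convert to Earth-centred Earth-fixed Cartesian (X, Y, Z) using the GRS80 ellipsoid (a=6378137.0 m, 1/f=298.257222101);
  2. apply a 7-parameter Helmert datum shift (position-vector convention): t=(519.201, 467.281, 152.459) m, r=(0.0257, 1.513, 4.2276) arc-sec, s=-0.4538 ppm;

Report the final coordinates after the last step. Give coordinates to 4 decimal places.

start: φ=-51.604734°, λ=-144.350735°, h=3101.312 m
→ ECEF (a=6378137.000, f=1/298.257222101): X=-3227198.9128, Y=-2314647.2153, Z=-4978038.6585
→ Helmert 7p (PV): X=-3226667.3214, Y=-2314244.4083, Z=-4977860.5566

X=-3226667.3214 m, Y=-2314244.4083 m, Z=-4977860.5566 m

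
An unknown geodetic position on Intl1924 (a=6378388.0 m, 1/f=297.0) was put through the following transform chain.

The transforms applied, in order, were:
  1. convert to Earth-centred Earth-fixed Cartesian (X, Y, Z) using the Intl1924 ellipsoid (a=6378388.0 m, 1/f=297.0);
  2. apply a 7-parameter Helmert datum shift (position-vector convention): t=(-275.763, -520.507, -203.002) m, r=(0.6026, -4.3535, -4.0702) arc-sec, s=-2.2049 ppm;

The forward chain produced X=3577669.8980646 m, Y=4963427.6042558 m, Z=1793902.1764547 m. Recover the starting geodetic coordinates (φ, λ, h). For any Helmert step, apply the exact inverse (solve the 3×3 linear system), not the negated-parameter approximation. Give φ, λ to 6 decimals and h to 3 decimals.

φ=16.444992°, λ=54.217326°, h=-45.564 m

start: X=3577669.8981, Y=4963427.6043, Z=1793902.1765 m
→ Helmert⁻¹: X=3577893.4606, Y=4964034.8997, Z=1794019.1156
→ geod (Bowring, a=6378388.000): φ=16.44499200°, λ=54.21732600°, h=-45.5640 m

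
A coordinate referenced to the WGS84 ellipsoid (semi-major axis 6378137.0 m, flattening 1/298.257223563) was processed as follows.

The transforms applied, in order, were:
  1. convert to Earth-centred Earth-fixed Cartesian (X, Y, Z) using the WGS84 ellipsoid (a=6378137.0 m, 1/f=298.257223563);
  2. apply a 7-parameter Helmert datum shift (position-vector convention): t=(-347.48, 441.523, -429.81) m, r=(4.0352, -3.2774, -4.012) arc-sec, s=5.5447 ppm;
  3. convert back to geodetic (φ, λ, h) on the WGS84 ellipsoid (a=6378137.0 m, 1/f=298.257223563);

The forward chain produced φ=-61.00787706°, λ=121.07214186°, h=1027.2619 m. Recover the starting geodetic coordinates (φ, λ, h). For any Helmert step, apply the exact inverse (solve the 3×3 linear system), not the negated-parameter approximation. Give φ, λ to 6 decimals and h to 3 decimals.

start: φ=-61.007877°, λ=121.072142°, h=1027.262 m
→ ECEF (a=6378137.000, f=1/298.257223563): X=-1599890.4183, Y=2655086.5744, Z=-5556666.6211
→ Helmert⁻¹: X=-1599673.9856, Y=2654490.5198, Z=-5556232.5162
→ geod (Bowring, a=6378137.000): φ=-61.01087300°, λ=121.07440200°, h=345.9750 m

φ=-61.010873°, λ=121.074402°, h=345.975 m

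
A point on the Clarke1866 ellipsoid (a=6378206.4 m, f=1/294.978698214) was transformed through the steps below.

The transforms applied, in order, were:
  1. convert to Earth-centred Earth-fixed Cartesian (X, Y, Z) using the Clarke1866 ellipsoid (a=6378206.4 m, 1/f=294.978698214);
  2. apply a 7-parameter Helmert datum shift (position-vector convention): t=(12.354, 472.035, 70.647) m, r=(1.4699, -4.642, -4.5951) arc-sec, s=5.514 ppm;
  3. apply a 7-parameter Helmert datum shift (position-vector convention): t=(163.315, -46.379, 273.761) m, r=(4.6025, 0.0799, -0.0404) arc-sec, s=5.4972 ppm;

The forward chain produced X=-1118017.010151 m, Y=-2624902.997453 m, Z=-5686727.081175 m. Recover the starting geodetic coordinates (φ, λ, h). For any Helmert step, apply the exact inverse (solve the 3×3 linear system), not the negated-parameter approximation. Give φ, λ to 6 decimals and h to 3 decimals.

φ=-63.507932°, λ=-113.070078°, h=1835.031 m

start: X=-1118017.0102, Y=-2624902.9975, Z=-5686727.0812 m
→ Helmert⁻¹: X=-1118171.4613, Y=-2624969.3034, Z=-5686911.4405
→ Helmert⁻¹: X=-1118247.1439, Y=-2625492.3002, Z=-5686906.8535
→ geod (Bowring, a=6378206.400): φ=-63.50793200°, λ=-113.07007800°, h=1835.0310 m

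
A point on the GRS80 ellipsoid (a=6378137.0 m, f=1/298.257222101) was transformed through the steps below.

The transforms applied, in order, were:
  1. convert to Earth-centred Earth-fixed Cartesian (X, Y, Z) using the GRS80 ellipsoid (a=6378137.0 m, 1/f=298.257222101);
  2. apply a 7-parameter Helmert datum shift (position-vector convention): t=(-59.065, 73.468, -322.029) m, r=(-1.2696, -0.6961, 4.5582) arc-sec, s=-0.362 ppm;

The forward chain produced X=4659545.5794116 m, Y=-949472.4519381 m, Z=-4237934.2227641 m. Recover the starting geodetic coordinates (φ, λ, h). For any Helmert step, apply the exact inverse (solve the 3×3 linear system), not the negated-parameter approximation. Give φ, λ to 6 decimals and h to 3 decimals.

start: X=4659545.5794, Y=-949472.4519, Z=-4237934.2228 m
→ Helmert⁻¹: X=4659571.0446, Y=-949623.1510, Z=-4237635.2980
→ geod (Bowring, a=6378137.000): φ=-41.89637000°, λ=-11.51915900°, h=887.0090 m

φ=-41.896370°, λ=-11.519159°, h=887.009 m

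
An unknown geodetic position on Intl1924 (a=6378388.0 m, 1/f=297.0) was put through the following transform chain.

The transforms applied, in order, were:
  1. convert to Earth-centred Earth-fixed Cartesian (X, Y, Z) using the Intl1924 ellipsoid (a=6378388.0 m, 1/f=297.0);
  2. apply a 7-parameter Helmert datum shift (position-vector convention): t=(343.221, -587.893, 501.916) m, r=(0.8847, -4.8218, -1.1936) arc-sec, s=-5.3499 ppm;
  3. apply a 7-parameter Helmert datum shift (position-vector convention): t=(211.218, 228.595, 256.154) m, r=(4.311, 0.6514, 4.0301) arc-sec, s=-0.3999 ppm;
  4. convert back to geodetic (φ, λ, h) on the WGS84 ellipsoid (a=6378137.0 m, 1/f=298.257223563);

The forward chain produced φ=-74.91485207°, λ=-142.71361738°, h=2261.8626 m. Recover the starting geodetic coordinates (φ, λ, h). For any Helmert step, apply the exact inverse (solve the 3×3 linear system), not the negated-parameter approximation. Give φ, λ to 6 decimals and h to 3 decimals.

start: φ=-74.914852°, λ=-142.713617°, h=2261.863 m
→ ECEF (a=6378137.000, f=1/298.257223563): X=-1325283.8911, Y=-1009098.0951, Z=-6138482.9547
→ Helmert⁻¹: X=-1325495.9753, Y=-1009429.4968, Z=-6138724.6522
→ Helmert⁻¹: X=-1325983.9664, Y=-1008881.0062, Z=-6139224.0882
→ geod (Bowring, a=6378388.000): φ=-74.91331200°, λ=-142.73414100°, h=2922.3800 m

φ=-74.913312°, λ=-142.734141°, h=2922.380 m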